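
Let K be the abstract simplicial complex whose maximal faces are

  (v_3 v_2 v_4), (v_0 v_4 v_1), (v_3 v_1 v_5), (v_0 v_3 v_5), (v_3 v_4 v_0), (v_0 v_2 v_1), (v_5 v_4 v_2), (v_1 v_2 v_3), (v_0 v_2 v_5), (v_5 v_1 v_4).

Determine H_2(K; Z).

We work with the vertex ordering v_0 < v_1 < v_2 < v_3 < v_4 < v_5. The simplices of K, each written with vertices in increasing order, are:

  0-simplices (6): [v_0], [v_1], [v_2], [v_3], [v_4], [v_5]
  1-simplices (15): (15 of them)
  2-simplices (10): [v_0,v_1,v_2], [v_0,v_1,v_4], [v_0,v_2,v_5], [v_0,v_3,v_4], [v_0,v_3,v_5], [v_1,v_2,v_3], [v_1,v_3,v_5], [v_1,v_4,v_5], [v_2,v_3,v_4], [v_2,v_4,v_5]

so the chain groups are C_0 ≅ Z^6, C_1 ≅ Z^15, C_2 ≅ Z^10.

The boundary map ∂_1: C_1 → C_0 maps an edge to its endpoints' difference, ∂[p,q] = q − p. For instance
  ∂[v_3,v_5] = [v_5] − [v_3].
The resulting 6×15 matrix has rank 5, and its Smith normal form has invariant factors (1,1,1,1,1).

∂_2: C_2 → C_1 maps a triangle to the signed sum of its edges. For instance
  ∂[v_0,v_1,v_2] = [v_1,v_2] − [v_0,v_2] + [v_0,v_1],
  ∂[v_2,v_3,v_4] = [v_3,v_4] − [v_2,v_4] + [v_2,v_3].
The 15×10 boundary matrix has rank 10 and Smith normal form diag(1,1,1,1,1,1,1,1,1,2).

Now H_k = ker ∂_k / im ∂_{k+1}, so:

  H_2: rank ker ∂_2 − rank ∂_3 = (10 − 10) − 0 = 0, and there is no ∂_3, so H_2 = 0.

H_2 ≅ 0.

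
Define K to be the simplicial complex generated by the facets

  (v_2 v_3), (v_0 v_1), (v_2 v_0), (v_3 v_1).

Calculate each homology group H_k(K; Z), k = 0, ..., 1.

H_0 ≅ Z,  H_1 ≅ Z.

Fix the vertex order v_0 < v_1 < v_2 < v_3 and write every simplex with vertices in increasing order. Then dim K = 1 and the simplices of K are:

  0-simplices (4): [v_0], [v_1], [v_2], [v_3]
  1-simplices (4): [v_0,v_1], [v_0,v_2], [v_1,v_3], [v_2,v_3]

giving chain groups C_0 ≅ Z^4, C_1 ≅ Z^4.

∂_1: C_1 → C_0 is given by ∂[p,q] = [q] − [p].
The resulting 4×4 matrix has rank 3, and its Smith normal form has invariant factors (1,1,1).

From H_k ≅ ker(∂_k) / im(∂_{k+1}) we obtain:

  H_0: rank C_0 − rank ∂_1 = 4 − 3 = 1, and the invariant factors of ∂_1 are all 1, so H_0 ≅ Z.
  H_1: rank ker ∂_1 − rank ∂_2 = (4 − 3) − 0 = 1, and there is no ∂_2, so H_1 ≅ Z.

As a check, the Euler characteristic is 4 − 4 = 0, which agrees with 1 − 1 = 0.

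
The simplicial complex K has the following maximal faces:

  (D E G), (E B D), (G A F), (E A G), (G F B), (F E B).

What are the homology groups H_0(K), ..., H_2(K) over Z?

H_0 = Z,  H_1 = Z,  H_2 = 0.

Take the total order A < B < D < E < F < G on the vertex set. Then K (dimension 2) consists of the simplices:

  0-simplices (6): A, B, D, E, F, G
  1-simplices (12): AE, AF, AG, BD, BE, BF, BG, DE, DG, EF, EG, FG
  2-simplices (6): AEG, AFG, BDE, BEF, BFG, DEG

so the chain groups are C_0 ≅ Z^6, C_1 ≅ Z^12, C_2 ≅ Z^6.

Boundary ∂_1: C_1 → C_0 sends each edge [p,q] (with p < q) to q − p.
This gives a 6×12 integer matrix of rank 5; reducing to Smith normal form yields diagonal entries (1,1,1,1,1).

Boundary ∂_2: C_2 → C_1 acts by ∂[p,q,r] = [q,r] − [p,r] + [p,q]. For instance
  ∂AFG = FG − AG + AF,
  ∂BDE = DE − BE + BD.
The 12×6 boundary matrix has rank 6 and Smith normal form diag(1,1,1,1,1,1).

From H_k ≅ ker(∂_k) / im(∂_{k+1}) we obtain:

  H_0: rank C_0 − rank ∂_1 = 6 − 5 = 1, and the invariant factors of ∂_1 are all 1, so H_0 ≅ Z.
  H_1: rank ker ∂_1 − rank ∂_2 = (12 − 5) − 6 = 1, and the invariant factors of ∂_2 are all 1, so H_1 ≅ Z.
  H_2: rank ker ∂_2 − rank ∂_3 = (6 − 6) − 0 = 0, and there is no ∂_3, so H_2 ≅ 0.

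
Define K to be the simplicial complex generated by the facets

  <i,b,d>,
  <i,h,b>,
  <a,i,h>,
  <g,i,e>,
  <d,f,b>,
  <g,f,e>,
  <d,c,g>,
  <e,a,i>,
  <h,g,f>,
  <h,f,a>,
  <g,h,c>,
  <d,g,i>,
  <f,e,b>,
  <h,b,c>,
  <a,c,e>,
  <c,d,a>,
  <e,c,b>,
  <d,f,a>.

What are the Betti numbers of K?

Take the total order a < b < c < d < e < f < g < h < i on the vertex set. Then K (dimension 2) consists of the simplices:

  0-simplices (9): a, b, c, d, e, f, g, h, i
  1-simplices (27): ac, ad, ae, af, ah, ai, bc, bd, be, bf, bh, bi, cd, ce, cg, ch, df, dg, di, ef, eg, ei, fg, fh, gh, gi, hi
  2-simplices (18): acd, ace, adf, aei, afh, ahi, bce, bch, bdf, bdi, bef, bhi, cdg, cgh, dgi, efg, egi, fgh

so the chain groups are C_0 ≅ Z^9, C_1 ≅ Z^27, C_2 ≅ Z^18.

Boundary ∂_1: C_1 → C_0 is given by ∂[p,q] = [q] − [p]. For instance
  ∂hi = i − h.
This gives a 9×27 integer matrix of rank 8; reducing to Smith normal form yields diagonal entries (1,1,1,1,1,1,1,1).

Boundary ∂_2: C_2 → C_1 sends each 2-simplex [p,q,r] to [q,r] − [p,r] + [p,q]. For instance
  ∂fgh = gh − fh + fg,
  ∂adf = df − af + ad.
The 27×18 boundary matrix has rank 17 and Smith normal form diag(1,1,1,1,1,1,1,1,1,1,1,1,1,1,1,1,1).

Reading off H_k = ker ∂_k / im ∂_{k+1}:

  H_0: rank C_0 − rank ∂_1 = 9 − 8 = 1, and the invariant factors of ∂_1 are all 1, so H_0 ≅ Z.
  H_1: rank ker ∂_1 − rank ∂_2 = (27 − 8) − 17 = 2, and the invariant factors of ∂_2 are all 1, so H_1 ≅ Z^2.
  H_2: rank ker ∂_2 − rank ∂_3 = (18 − 17) − 0 = 1, and there is no ∂_3, so H_2 ≅ Z.

Hence the Betti numbers are b_0 = 1, b_1 = 2, b_2 = 1.

b_0 = 1, b_1 = 2, b_2 = 1.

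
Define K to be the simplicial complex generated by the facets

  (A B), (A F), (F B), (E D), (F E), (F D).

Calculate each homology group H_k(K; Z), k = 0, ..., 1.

H_0 = Z,  H_1 = Z^2.

We work with the vertex ordering A < B < D < E < F. The simplices of K, each written with vertices in increasing order, are:

  0-simplices (5): A, B, D, E, F
  1-simplices (6): AB, AF, BF, DE, DF, EF

giving chain groups C_0 ≅ Z^5, C_1 ≅ Z^6.

∂_1: C_1 → C_0 sends each edge [p,q] (with p < q) to q − p.
The 5×6 boundary matrix has rank 4 and Smith normal form diag(1,1,1,1).

Computing H_k = (kernel of ∂_k) / (image of ∂_{k+1}):

  H_0: rank C_0 − rank ∂_1 = 5 − 4 = 1, and the invariant factors of ∂_1 are all 1, so H_0 = Z.
  H_1: rank ker ∂_1 − rank ∂_2 = (6 − 4) − 0 = 2, and there is no ∂_2, so H_1 = Z^2.

As a check, the Euler characteristic is 5 − 6 = -1, which agrees with 1 − 2 = -1.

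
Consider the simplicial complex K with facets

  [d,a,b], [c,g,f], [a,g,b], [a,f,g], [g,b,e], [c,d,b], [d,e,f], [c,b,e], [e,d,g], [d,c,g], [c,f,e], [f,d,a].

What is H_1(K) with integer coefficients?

H_1 ≅ Z/2.

We work with the vertex ordering a < b < c < d < e < f < g. The simplices of K, each written with vertices in increasing order, are:

  0-simplices (7): a, b, c, d, e, f, g
  1-simplices (18): ab, ad, af, ag, bc, bd, be, bg, cd, ce, cf, cg, de, df, dg, ef, eg, fg
  2-simplices (12): abd, abg, adf, afg, bcd, bce, beg, cdg, cef, cfg, def, deg

giving chain groups C_0 ≅ Z^7, C_1 ≅ Z^18, C_2 ≅ Z^12.

∂_1: C_1 → C_0 is given by ∂[p,q] = [q] − [p]. For instance
  ∂cf = f − c.
The 7×18 boundary matrix has rank 6 and Smith normal form diag(1,1,1,1,1,1).

∂_2: C_2 → C_1 acts by ∂[p,q,r] = [q,r] − [p,r] + [p,q]. For instance
  ∂beg = eg − bg + be,
  ∂bcd = cd − bd + bc.
The 18×12 boundary matrix has rank 12 and Smith normal form diag(1,1,1,1,1,1,1,1,1,1,1,2).

Reading off H_k = ker ∂_k / im ∂_{k+1}:

  H_1: rank ker ∂_1 − rank ∂_2 = (18 − 6) − 12 = 0, and ∂_2 has invariant factor 2 > 1, so H_1 = Z/2.

(K is a triangulation of the real projective plane RP^2.)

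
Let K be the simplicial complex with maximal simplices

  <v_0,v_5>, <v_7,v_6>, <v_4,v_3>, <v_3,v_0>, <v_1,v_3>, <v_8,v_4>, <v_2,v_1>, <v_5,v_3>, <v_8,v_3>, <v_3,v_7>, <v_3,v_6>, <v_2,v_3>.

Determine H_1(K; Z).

K has 9 vertices, 12 edges.
rank ∂_1 = 8, rank ∂_2 = 0 ⇒ b_1 = 12 − 8 − 0 = 4. So H_1 = Z^4.

H_1 ≅ Z^4.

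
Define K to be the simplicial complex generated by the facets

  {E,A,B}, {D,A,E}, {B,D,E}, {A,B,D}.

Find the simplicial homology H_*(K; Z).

H_0 ≅ Z,  H_1 = 0,  H_2 ≅ Z.

Take the total order A < B < D < E on the vertex set. Then K (dimension 2) consists of the simplices:

  0-simplices (4): A, B, D, E
  1-simplices (6): AB, AD, AE, BD, BE, DE
  2-simplices (4): ABD, ABE, ADE, BDE

giving chain groups C_0 ≅ Z^4, C_1 ≅ Z^6, C_2 ≅ Z^4.

Boundary ∂_1: C_1 → C_0 maps an edge to its endpoints' difference, ∂[p,q] = q − p. For instance
  ∂AE = E − A.
The resulting 4×6 matrix has rank 3, and its Smith normal form has invariant factors (1,1,1).

The boundary map ∂_2: C_2 → C_1 acts by ∂[p,q,r] = [q,r] − [p,r] + [p,q]. For instance
  ∂ABE = BE − AE + AB,
  ∂BDE = DE − BE + BD.
The resulting 6×4 matrix has rank 3, and its Smith normal form has invariant factors (1,1,1).

Computing H_k = (kernel of ∂_k) / (image of ∂_{k+1}):

  H_0: rank C_0 − rank ∂_1 = 4 − 3 = 1, and the invariant factors of ∂_1 are all 1, so H_0 = Z.
  H_1: rank ker ∂_1 − rank ∂_2 = (6 − 3) − 3 = 0, and the invariant factors of ∂_2 are all 1, so H_1 = 0.
  H_2: rank ker ∂_2 − rank ∂_3 = (4 − 3) − 0 = 1, and there is no ∂_3, so H_2 = Z.

As a check, the Euler characteristic is 4 − 6 + 4 = 2, which agrees with 1 − 0 + 1 = 2.
(K is a triangulation of the 2-sphere S^2.)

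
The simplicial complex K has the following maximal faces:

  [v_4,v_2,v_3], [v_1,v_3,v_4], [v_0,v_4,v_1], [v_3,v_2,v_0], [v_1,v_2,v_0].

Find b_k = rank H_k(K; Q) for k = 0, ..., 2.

b_0 = 1, b_1 = 1, b_2 = 0.

We work with the vertex ordering v_0 < v_1 < v_2 < v_3 < v_4. The simplices of K, each written with vertices in increasing order, are:

  0-simplices (5): [v_0], [v_1], [v_2], [v_3], [v_4]
  1-simplices (10): [v_0,v_1], [v_0,v_2], [v_0,v_3], [v_0,v_4], [v_1,v_2], [v_1,v_3], [v_1,v_4], [v_2,v_3], [v_2,v_4], [v_3,v_4]
  2-simplices (5): [v_0,v_1,v_2], [v_0,v_1,v_4], [v_0,v_2,v_3], [v_1,v_3,v_4], [v_2,v_3,v_4]

Hence C_0 ≅ Z^5, C_1 ≅ Z^10, C_2 ≅ Z^5.

∂_1: C_1 → C_0 maps an edge to its endpoints' difference, ∂[p,q] = q − p. For instance
  ∂[v_2,v_4] = [v_4] − [v_2].
The resulting 5×10 matrix has rank 4, and its Smith normal form has invariant factors (1,1,1,1).

The boundary map ∂_2: C_2 → C_1 maps a triangle to the signed sum of its edges. For instance
  ∂[v_0,v_1,v_4] = [v_1,v_4] − [v_0,v_4] + [v_0,v_1],
  ∂[v_2,v_3,v_4] = [v_3,v_4] − [v_2,v_4] + [v_2,v_3].
The resulting 10×5 matrix has rank 5, and its Smith normal form has invariant factors (1,1,1,1,1).

Now H_k = ker ∂_k / im ∂_{k+1}, so:

  H_0: rank C_0 − rank ∂_1 = 5 − 4 = 1, and the invariant factors of ∂_1 are all 1, so H_0 ≅ Z.
  H_1: rank ker ∂_1 − rank ∂_2 = (10 − 4) − 5 = 1, and the invariant factors of ∂_2 are all 1, so H_1 ≅ Z.
  H_2: rank ker ∂_2 − rank ∂_3 = (5 − 5) − 0 = 0, and there is no ∂_3, so H_2 ≅ 0.

As a check, the Euler characteristic is 5 − 10 + 5 = 0, which agrees with 1 − 1 + 0 = 0.

Hence the Betti numbers are b_0 = 1, b_1 = 1, b_2 = 0.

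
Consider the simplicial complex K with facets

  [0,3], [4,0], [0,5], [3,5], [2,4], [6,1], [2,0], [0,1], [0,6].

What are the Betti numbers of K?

Fix the vertex order 0 < 1 < 2 < 3 < 4 < 5 < 6 and write every simplex with vertices in increasing order. Then dim K = 1 and the simplices of K are:

  0-simplices (7): [0], [1], [2], [3], [4], [5], [6]
  1-simplices (9): [0,1], [0,2], [0,3], [0,4], [0,5], [0,6], [1,6], [2,4], [3,5]

Hence C_0 ≅ Z^7, C_1 ≅ Z^9.

∂_1: C_1 → C_0 maps an edge to its endpoints' difference, ∂[p,q] = q − p. For instance
  ∂[0,6] = [6] − [0].
The 7×9 boundary matrix has rank 6 and Smith normal form diag(1,1,1,1,1,1).

Computing H_k = (kernel of ∂_k) / (image of ∂_{k+1}):

  H_0: rank C_0 − rank ∂_1 = 7 − 6 = 1, and the invariant factors of ∂_1 are all 1, so H_0 ≅ Z.
  H_1: rank ker ∂_1 − rank ∂_2 = (9 − 6) − 0 = 3, and there is no ∂_2, so H_1 ≅ Z^3.

Hence the Betti numbers are b_0 = 1, b_1 = 3.

b_0 = 1, b_1 = 3.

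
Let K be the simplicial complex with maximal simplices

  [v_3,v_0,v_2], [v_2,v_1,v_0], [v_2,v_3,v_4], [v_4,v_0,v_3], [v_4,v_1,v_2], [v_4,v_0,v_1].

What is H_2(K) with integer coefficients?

H_2 ≅ Z.

We work with the vertex ordering v_0 < v_1 < v_2 < v_3 < v_4. The simplices of K, each written with vertices in increasing order, are:

  0-simplices (5): [v_0], [v_1], [v_2], [v_3], [v_4]
  1-simplices (9): [v_0,v_1], [v_0,v_2], [v_0,v_3], [v_0,v_4], [v_1,v_2], [v_1,v_4], [v_2,v_3], [v_2,v_4], [v_3,v_4]
  2-simplices (6): [v_0,v_1,v_2], [v_0,v_1,v_4], [v_0,v_2,v_3], [v_0,v_3,v_4], [v_1,v_2,v_4], [v_2,v_3,v_4]

giving chain groups C_0 ≅ Z^5, C_1 ≅ Z^9, C_2 ≅ Z^6.

The boundary map ∂_1: C_1 → C_0 sends each edge [p,q] (with p < q) to q − p.
The resulting 5×9 matrix has rank 4, and its Smith normal form has invariant factors (1,1,1,1).

∂_2: C_2 → C_1 maps a triangle to the signed sum of its edges. For instance
  ∂[v_0,v_1,v_2] = [v_1,v_2] − [v_0,v_2] + [v_0,v_1],
  ∂[v_0,v_3,v_4] = [v_3,v_4] − [v_0,v_4] + [v_0,v_3].
The 9×6 boundary matrix has rank 5 and Smith normal form diag(1,1,1,1,1).

Reading off H_k = ker ∂_k / im ∂_{k+1}:

  H_2: rank ker ∂_2 − rank ∂_3 = (6 − 5) − 0 = 1, and there is no ∂_3, so H_2 ≅ Z.

(K is a triangulation of the 2-sphere S^2.)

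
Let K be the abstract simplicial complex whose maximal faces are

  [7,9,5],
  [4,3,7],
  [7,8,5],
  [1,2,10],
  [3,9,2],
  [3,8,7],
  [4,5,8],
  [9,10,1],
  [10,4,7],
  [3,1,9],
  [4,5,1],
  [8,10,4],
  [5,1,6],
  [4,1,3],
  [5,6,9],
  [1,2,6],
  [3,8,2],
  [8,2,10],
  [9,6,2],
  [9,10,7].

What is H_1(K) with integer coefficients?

H_1 = Z × Z/2.

Fix the vertex order 1 < 2 < 3 < 4 < 5 < 6 < 7 < 8 < 9 < 10 and write every simplex with vertices in increasing order. Then dim K = 2 and the simplices of K are:

  0-simplices (10): [1], [2], [3], [4], [5], [6], [7], [8], [9], [10]
  1-simplices (30): (30 of them)
  2-simplices (20): (20 of them)

giving chain groups C_0 ≅ Z^10, C_1 ≅ Z^30, C_2 ≅ Z^20.

∂_1: C_1 → C_0 is given by ∂[p,q] = [q] − [p].
The 10×30 boundary matrix has rank 9 and Smith normal form diag(1,1,1,1,1,1,1,1,1).

∂_2: C_2 → C_1 maps a triangle to the signed sum of its edges. For instance
  ∂[1,3,4] = [3,4] − [1,4] + [1,3],
  ∂[4,7,10] = [7,10] − [4,10] + [4,7].
This gives a 30×20 integer matrix of rank 20; reducing to Smith normal form yields diagonal entries (1,1,1,1,1,1,1,1,1,1,1,1,1,1,1,1,1,1,1,2).

From H_k ≅ ker(∂_k) / im(∂_{k+1}) we obtain:

  H_1: rank ker ∂_1 − rank ∂_2 = (30 − 9) − 20 = 1, and ∂_2 has invariant factor 2 > 1, so H_1 = Z × Z/2.

(K is a triangulation of the Klein bottle.)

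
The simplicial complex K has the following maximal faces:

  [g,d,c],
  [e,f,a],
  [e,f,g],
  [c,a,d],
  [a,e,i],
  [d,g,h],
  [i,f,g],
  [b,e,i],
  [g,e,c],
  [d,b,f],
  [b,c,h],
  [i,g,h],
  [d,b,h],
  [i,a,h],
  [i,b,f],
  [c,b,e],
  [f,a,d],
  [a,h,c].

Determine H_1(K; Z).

K has 9 vertices, 27 edges, 18 triangles.
rank ∂_1 = 8, rank ∂_2 = 18 ⇒ b_1 = 27 − 8 − 18 = 1; ∂_2 has invariant factor(s) [2] giving torsion. So H_1 ≅ Z × Z/2.

H_1 ≅ Z × Z/2.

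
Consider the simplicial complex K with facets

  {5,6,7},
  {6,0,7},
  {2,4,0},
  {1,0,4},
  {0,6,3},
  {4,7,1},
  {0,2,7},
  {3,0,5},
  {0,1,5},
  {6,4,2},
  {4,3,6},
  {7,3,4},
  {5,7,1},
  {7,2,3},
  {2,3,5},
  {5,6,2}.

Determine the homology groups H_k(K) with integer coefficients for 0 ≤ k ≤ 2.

H_0 = Z,  H_1 = Z^2,  H_2 = Z.

Take the total order 0 < 1 < 2 < 3 < 4 < 5 < 6 < 7 on the vertex set. Then K (dimension 2) consists of the simplices:

  0-simplices (8): [0], [1], [2], [3], [4], [5], [6], [7]
  1-simplices (24): (24 of them)
  2-simplices (16): [0,1,4], [0,1,5], [0,2,4], [0,2,7], [0,3,5], [0,3,6], [0,6,7], [1,4,7], [1,5,7], [2,3,5], [2,3,7], [2,4,6], [2,5,6], [3,4,6], [3,4,7], [5,6,7]

Hence C_0 ≅ Z^8, C_1 ≅ Z^24, C_2 ≅ Z^16.

∂_1: C_1 → C_0 is given by ∂[p,q] = [q] − [p].
The resulting 8×24 matrix has rank 7, and its Smith normal form has invariant factors (1,1,1,1,1,1,1).

The boundary map ∂_2: C_2 → C_1 sends each 2-simplex [p,q,r] to [q,r] − [p,r] + [p,q]. For instance
  ∂[0,1,5] = [1,5] − [0,5] + [0,1],
  ∂[5,6,7] = [6,7] − [5,7] + [5,6].
This gives a 24×16 integer matrix of rank 15; reducing to Smith normal form yields diagonal entries (1,1,1,1,1,1,1,1,1,1,1,1,1,1,1).

Computing H_k = (kernel of ∂_k) / (image of ∂_{k+1}):

  H_0: rank C_0 − rank ∂_1 = 8 − 7 = 1, and the invariant factors of ∂_1 are all 1, so H_0 = Z.
  H_1: rank ker ∂_1 − rank ∂_2 = (24 − 7) − 15 = 2, and the invariant factors of ∂_2 are all 1, so H_1 = Z^2.
  H_2: rank ker ∂_2 − rank ∂_3 = (16 − 15) − 0 = 1, and there is no ∂_3, so H_2 = Z.

(K is a triangulation of the torus T^2.)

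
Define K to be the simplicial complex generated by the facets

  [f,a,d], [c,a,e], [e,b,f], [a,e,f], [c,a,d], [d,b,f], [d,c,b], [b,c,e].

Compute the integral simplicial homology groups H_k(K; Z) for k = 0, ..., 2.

Fix the vertex order a < b < c < d < e < f and write every simplex with vertices in increasing order. Then dim K = 2 and the simplices of K are:

  0-simplices (6): a, b, c, d, e, f
  1-simplices (12): ac, ad, ae, af, bc, bd, be, bf, cd, ce, df, ef
  2-simplices (8): acd, ace, adf, aef, bcd, bce, bdf, bef

Hence C_0 ≅ Z^6, C_1 ≅ Z^12, C_2 ≅ Z^8.

The boundary map ∂_1: C_1 → C_0 sends each edge [p,q] (with p < q) to q − p.
The 6×12 boundary matrix has rank 5 and Smith normal form diag(1,1,1,1,1).

∂_2: C_2 → C_1 acts by ∂[p,q,r] = [q,r] − [p,r] + [p,q]. For instance
  ∂bef = ef − bf + be,
  ∂adf = df − af + ad.
The resulting 12×8 matrix has rank 7, and its Smith normal form has invariant factors (1,1,1,1,1,1,1).

From H_k ≅ ker(∂_k) / im(∂_{k+1}) we obtain:

  H_0: rank C_0 − rank ∂_1 = 6 − 5 = 1, and the invariant factors of ∂_1 are all 1, so H_0 ≅ Z.
  H_1: rank ker ∂_1 − rank ∂_2 = (12 − 5) − 7 = 0, and the invariant factors of ∂_2 are all 1, so H_1 ≅ 0.
  H_2: rank ker ∂_2 − rank ∂_3 = (8 − 7) − 0 = 1, and there is no ∂_3, so H_2 ≅ Z.

As a check, the Euler characteristic is 6 − 12 + 8 = 2, which agrees with 1 − 0 + 1 = 2.
(K is a triangulation of the 2-sphere S^2.)

H_0 ≅ Z,  H_1 = 0,  H_2 ≅ Z.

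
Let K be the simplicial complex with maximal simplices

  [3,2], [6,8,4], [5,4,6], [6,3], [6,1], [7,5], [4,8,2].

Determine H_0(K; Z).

H_0 ≅ Z.

Take the total order 1 < 2 < 3 < 4 < 5 < 6 < 7 < 8 on the vertex set. Then K (dimension 2) consists of the simplices:

  0-simplices (8): [1], [2], [3], [4], [5], [6], [7], [8]
  1-simplices (11): [1,6], [2,3], [2,4], [2,8], [3,6], [4,5], [4,6], [4,8], [5,6], [5,7], [6,8]
  2-simplices (3): [2,4,8], [4,5,6], [4,6,8]

Hence C_0 ≅ Z^8, C_1 ≅ Z^11, C_2 ≅ Z^3.

The boundary map ∂_1: C_1 → C_0 maps an edge to its endpoints' difference, ∂[p,q] = q − p.
As a 8×11 matrix over Z this has rank 7, with invariant factors (1,1,1,1,1,1,1).

Boundary ∂_2: C_2 → C_1 acts by ∂[p,q,r] = [q,r] − [p,r] + [p,q]. For instance
  ∂[4,6,8] = [6,8] − [4,8] + [4,6],
  ∂[2,4,8] = [4,8] − [2,8] + [2,4].
The 11×3 boundary matrix has rank 3 and Smith normal form diag(1,1,1).

Computing H_k = (kernel of ∂_k) / (image of ∂_{k+1}):

  H_0: rank C_0 − rank ∂_1 = 8 − 7 = 1, and the invariant factors of ∂_1 are all 1, so H_0 = Z.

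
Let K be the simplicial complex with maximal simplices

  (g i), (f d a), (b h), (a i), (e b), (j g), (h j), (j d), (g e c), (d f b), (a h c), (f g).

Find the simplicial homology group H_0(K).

H_0 = Z.

Take the total order a < b < c < d < e < f < g < h < i < j on the vertex set. Then K (dimension 2) consists of the simplices:

  0-simplices (10): a, b, c, d, e, f, g, h, i, j
  1-simplices (19): ac, ad, af, ah, ai, bd, be, bf, bh, ce, cg, ch, df, dj, eg, fg, gi, gj, hj
  2-simplices (4): ach, adf, bdf, ceg

Hence C_0 ≅ Z^10, C_1 ≅ Z^19, C_2 ≅ Z^4.

Boundary ∂_1: C_1 → C_0 is given by ∂[p,q] = [q] − [p]. For instance
  ∂ce = e − c.
This gives a 10×19 integer matrix of rank 9; reducing to Smith normal form yields diagonal entries (1,1,1,1,1,1,1,1,1).

∂_2: C_2 → C_1 acts by ∂[p,q,r] = [q,r] − [p,r] + [p,q]. For instance
  ∂ceg = eg − cg + ce,
  ∂adf = df − af + ad.
The resulting 19×4 matrix has rank 4, and its Smith normal form has invariant factors (1,1,1,1).

Reading off H_k = ker ∂_k / im ∂_{k+1}:

  H_0: rank C_0 − rank ∂_1 = 10 − 9 = 1, and the invariant factors of ∂_1 are all 1, so H_0 = Z.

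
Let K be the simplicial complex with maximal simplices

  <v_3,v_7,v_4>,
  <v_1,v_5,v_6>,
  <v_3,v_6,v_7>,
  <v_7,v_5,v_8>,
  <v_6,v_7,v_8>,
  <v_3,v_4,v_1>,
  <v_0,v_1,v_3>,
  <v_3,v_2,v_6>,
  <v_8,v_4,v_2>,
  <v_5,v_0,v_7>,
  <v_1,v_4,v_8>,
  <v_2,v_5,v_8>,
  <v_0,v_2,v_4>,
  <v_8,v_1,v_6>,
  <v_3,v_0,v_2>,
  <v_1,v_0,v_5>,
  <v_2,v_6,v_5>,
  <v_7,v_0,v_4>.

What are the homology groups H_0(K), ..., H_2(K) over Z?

Take the total order v_0 < v_1 < v_2 < v_3 < v_4 < v_5 < v_6 < v_7 < v_8 on the vertex set. Then K (dimension 2) consists of the simplices:

  0-simplices (9): [v_0], [v_1], [v_2], [v_3], [v_4], [v_5], [v_6], [v_7], [v_8]
  1-simplices (27): (27 of them)
  2-simplices (18): (18 of them)

Hence C_0 ≅ Z^9, C_1 ≅ Z^27, C_2 ≅ Z^18.

The boundary map ∂_1: C_1 → C_0 is given by ∂[p,q] = [q] − [p]. For instance
  ∂[v_2,v_8] = [v_8] − [v_2].
As a 9×27 matrix over Z this has rank 8, with invariant factors (1,1,1,1,1,1,1,1).

∂_2: C_2 → C_1 maps a triangle to the signed sum of its edges. For instance
  ∂[v_1,v_4,v_8] = [v_4,v_8] − [v_1,v_8] + [v_1,v_4],
  ∂[v_2,v_3,v_6] = [v_3,v_6] − [v_2,v_6] + [v_2,v_3].
This gives a 27×18 integer matrix of rank 18; reducing to Smith normal form yields diagonal entries (1,1,1,1,1,1,1,1,1,1,1,1,1,1,1,1,1,2).

Reading off H_k = ker ∂_k / im ∂_{k+1}:

  H_0: rank C_0 − rank ∂_1 = 9 − 8 = 1, and the invariant factors of ∂_1 are all 1, so H_0 = Z.
  H_1: rank ker ∂_1 − rank ∂_2 = (27 − 8) − 18 = 1, and ∂_2 has invariant factor 2 > 1, so H_1 = Z ⊕ Z/2.
  H_2: rank ker ∂_2 − rank ∂_3 = (18 − 18) − 0 = 0, and there is no ∂_3, so H_2 = 0.

As a check, the Euler characteristic is 9 − 27 + 18 = 0, which agrees with 1 − 1 + 0 = 0.
(K is a triangulation of the Klein bottle.)

H_0 ≅ Z,  H_1 ≅ Z ⊕ Z/2,  H_2 = 0.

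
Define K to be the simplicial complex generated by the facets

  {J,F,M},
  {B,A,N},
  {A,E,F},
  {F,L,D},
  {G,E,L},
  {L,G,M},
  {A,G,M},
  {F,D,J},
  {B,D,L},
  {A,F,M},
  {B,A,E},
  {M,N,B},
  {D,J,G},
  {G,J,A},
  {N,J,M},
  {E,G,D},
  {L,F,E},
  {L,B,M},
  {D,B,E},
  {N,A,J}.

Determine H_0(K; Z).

We work with the vertex ordering A < B < D < E < F < G < J < L < M < N. The simplices of K, each written with vertices in increasing order, are:

  0-simplices (10): A, B, D, E, F, G, J, L, M, N
  1-simplices (30): AB, AE, AF, AG, AJ, AM, AN, BD, BE, BL, BM, BN, DE, DF, DG, DJ, DL, EF, EG, EL, FJ, FL, FM, GJ, GL, GM, JM, JN, LM, MN
  2-simplices (20): ABE, ABN, AEF, AFM, AGJ, AGM, AJN, BDE, BDL, BLM, BMN, DEG, DFJ, DFL, DGJ, EFL, EGL, FJM, GLM, JMN

giving chain groups C_0 ≅ Z^10, C_1 ≅ Z^30, C_2 ≅ Z^20.

Boundary ∂_1: C_1 → C_0 is given by ∂[p,q] = [q] − [p].
This gives a 10×30 integer matrix of rank 9; reducing to Smith normal form yields diagonal entries (1,1,1,1,1,1,1,1,1).

Boundary ∂_2: C_2 → C_1 maps a triangle to the signed sum of its edges. For instance
  ∂ABE = BE − AE + AB,
  ∂EFL = FL − EL + EF.
The resulting 30×20 matrix has rank 20, and its Smith normal form has invariant factors (1,1,1,1,1,1,1,1,1,1,1,1,1,1,1,1,1,1,1,2).

Reading off H_k = ker ∂_k / im ∂_{k+1}:

  H_0: rank C_0 − rank ∂_1 = 10 − 9 = 1, and the invariant factors of ∂_1 are all 1, so H_0 = Z.

H_0 = Z.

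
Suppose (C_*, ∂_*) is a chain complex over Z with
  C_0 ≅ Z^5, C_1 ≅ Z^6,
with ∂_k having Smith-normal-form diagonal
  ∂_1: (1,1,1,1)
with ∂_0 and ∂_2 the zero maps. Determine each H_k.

H_0: b_0 = 5 − 0 − 4 = 1; torsion from ∂_1 factors > 1: none. So H_0 = Z.
H_1: b_1 = 6 − 4 − 0 = 2; torsion from ∂_2 factors > 1: none. So H_1 = Z^2.

H_0 = Z,  H_1 = Z^2.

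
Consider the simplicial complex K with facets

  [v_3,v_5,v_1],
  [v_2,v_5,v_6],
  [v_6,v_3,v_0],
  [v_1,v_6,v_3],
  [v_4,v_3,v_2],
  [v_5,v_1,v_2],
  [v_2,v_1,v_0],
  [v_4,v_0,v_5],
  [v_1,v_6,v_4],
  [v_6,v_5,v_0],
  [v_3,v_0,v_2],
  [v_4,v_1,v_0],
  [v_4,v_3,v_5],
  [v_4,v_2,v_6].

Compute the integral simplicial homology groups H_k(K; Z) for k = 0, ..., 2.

H_0 ≅ Z,  H_1 ≅ Z^2,  H_2 ≅ Z.

Take the total order v_0 < v_1 < v_2 < v_3 < v_4 < v_5 < v_6 on the vertex set. Then K (dimension 2) consists of the simplices:

  0-simplices (7): [v_0], [v_1], [v_2], [v_3], [v_4], [v_5], [v_6]
  1-simplices (21): (21 of them)
  2-simplices (14): (14 of them)

so the chain groups are C_0 ≅ Z^7, C_1 ≅ Z^21, C_2 ≅ Z^14.

Boundary ∂_1: C_1 → C_0 is given by ∂[p,q] = [q] − [p]. For instance
  ∂[v_1,v_2] = [v_2] − [v_1].
The 7×21 boundary matrix has rank 6 and Smith normal form diag(1,1,1,1,1,1).

The boundary map ∂_2: C_2 → C_1 sends each 2-simplex [p,q,r] to [q,r] − [p,r] + [p,q]. For instance
  ∂[v_1,v_3,v_6] = [v_3,v_6] − [v_1,v_6] + [v_1,v_3],
  ∂[v_0,v_3,v_6] = [v_3,v_6] − [v_0,v_6] + [v_0,v_3].
This gives a 21×14 integer matrix of rank 13; reducing to Smith normal form yields diagonal entries (1,1,1,1,1,1,1,1,1,1,1,1,1).

Computing H_k = (kernel of ∂_k) / (image of ∂_{k+1}):

  H_0: rank C_0 − rank ∂_1 = 7 − 6 = 1, and the invariant factors of ∂_1 are all 1, so H_0 = Z.
  H_1: rank ker ∂_1 − rank ∂_2 = (21 − 6) − 13 = 2, and the invariant factors of ∂_2 are all 1, so H_1 = Z^2.
  H_2: rank ker ∂_2 − rank ∂_3 = (14 − 13) − 0 = 1, and there is no ∂_3, so H_2 = Z.

As a check, the Euler characteristic is 7 − 21 + 14 = 0, which agrees with 1 − 2 + 1 = 0.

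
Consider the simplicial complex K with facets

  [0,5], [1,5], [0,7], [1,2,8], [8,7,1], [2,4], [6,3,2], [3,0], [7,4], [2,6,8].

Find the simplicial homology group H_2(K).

H_2 ≅ 0.

K has 9 vertices, 15 edges, 4 triangles.
rank ∂_2 = 4, rank ∂_3 = 0 ⇒ b_2 = 4 − 4 − 0 = 0. So H_2 = 0.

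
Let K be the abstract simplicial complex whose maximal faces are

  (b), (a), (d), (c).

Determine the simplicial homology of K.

H_0 ≅ Z^4.

We work with the vertex ordering a < b < c < d. The simplices of K, each written with vertices in increasing order, are:

  0-simplices (4): a, b, c, d

giving chain groups C_0 ≅ Z^4.

Reading off H_k = ker ∂_k / im ∂_{k+1}:

  H_0: rank C_0 − rank ∂_1 = 4 − 0 = 4, and there is no ∂_1, so H_0 ≅ Z^4.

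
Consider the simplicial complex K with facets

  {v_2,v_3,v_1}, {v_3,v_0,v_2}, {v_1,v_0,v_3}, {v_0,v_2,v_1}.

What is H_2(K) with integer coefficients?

K has 4 vertices, 6 edges, 4 triangles.
rank ∂_2 = 3, rank ∂_3 = 0 ⇒ b_2 = 4 − 3 − 0 = 1. So H_2 = Z.

H_2 ≅ Z.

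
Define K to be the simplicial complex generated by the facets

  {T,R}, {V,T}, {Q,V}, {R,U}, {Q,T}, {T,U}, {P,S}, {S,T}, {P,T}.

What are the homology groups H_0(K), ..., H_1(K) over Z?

K has 7 vertices, 9 edges.
rank ∂_0 = 0, rank ∂_1 = 6 ⇒ b_0 = 7 − 0 − 6 = 1; all invariant factors of ∂_1 are 1 so no torsion. So H_0 = Z.
rank ∂_1 = 6, rank ∂_2 = 0 ⇒ b_1 = 9 − 6 − 0 = 3. So H_1 = Z^3.

H_0 ≅ Z,  H_1 ≅ Z^3.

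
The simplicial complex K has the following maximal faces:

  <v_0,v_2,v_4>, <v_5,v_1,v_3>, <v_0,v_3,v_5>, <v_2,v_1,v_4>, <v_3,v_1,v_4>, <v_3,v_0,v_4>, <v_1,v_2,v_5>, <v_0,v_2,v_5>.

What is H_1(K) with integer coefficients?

H_1 ≅ 0.

Order the vertices as v_0 < v_1 < v_2 < v_3 < v_4 < v_5. Listing each simplex with vertices in this order, K has dimension 2 with simplices:

  0-simplices (6): [v_0], [v_1], [v_2], [v_3], [v_4], [v_5]
  1-simplices (12): [v_0,v_2], [v_0,v_3], [v_0,v_4], [v_0,v_5], [v_1,v_2], [v_1,v_3], [v_1,v_4], [v_1,v_5], [v_2,v_4], [v_2,v_5], [v_3,v_4], [v_3,v_5]
  2-simplices (8): [v_0,v_2,v_4], [v_0,v_2,v_5], [v_0,v_3,v_4], [v_0,v_3,v_5], [v_1,v_2,v_4], [v_1,v_2,v_5], [v_1,v_3,v_4], [v_1,v_3,v_5]

Hence C_0 ≅ Z^6, C_1 ≅ Z^12, C_2 ≅ Z^8.

The boundary map ∂_1: C_1 → C_0 is given by ∂[p,q] = [q] − [p]. For instance
  ∂[v_0,v_2] = [v_2] − [v_0].
This gives a 6×12 integer matrix of rank 5; reducing to Smith normal form yields diagonal entries (1,1,1,1,1).

Boundary ∂_2: C_2 → C_1 acts by ∂[p,q,r] = [q,r] − [p,r] + [p,q]. For instance
  ∂[v_0,v_2,v_5] = [v_2,v_5] − [v_0,v_5] + [v_0,v_2],
  ∂[v_1,v_2,v_5] = [v_2,v_5] − [v_1,v_5] + [v_1,v_2].
The 12×8 boundary matrix has rank 7 and Smith normal form diag(1,1,1,1,1,1,1).

From H_k ≅ ker(∂_k) / im(∂_{k+1}) we obtain:

  H_1: rank ker ∂_1 − rank ∂_2 = (12 − 5) − 7 = 0, and the invariant factors of ∂_2 are all 1, so H_1 ≅ 0.

(K is a triangulation of the 2-sphere S^2.)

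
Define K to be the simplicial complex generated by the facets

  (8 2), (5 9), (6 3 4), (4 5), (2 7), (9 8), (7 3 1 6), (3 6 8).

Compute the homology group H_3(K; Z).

Order the vertices as 1 < 2 < 3 < 4 < 5 < 6 < 7 < 8 < 9. Listing each simplex with vertices in this order, K has dimension 3 with simplices:

  0-simplices (9): [1], [2], [3], [4], [5], [6], [7], [8], [9]
  1-simplices (15): [1,3], [1,6], [1,7], [2,7], [2,8], [3,4], [3,6], [3,7], [3,8], [4,5], [4,6], [5,9], [6,7], [6,8], [8,9]
  2-simplices (6): [1,3,6], [1,3,7], [1,6,7], [3,4,6], [3,6,7], [3,6,8]
  3-simplices (1): [1,3,6,7]

Hence C_0 ≅ Z^9, C_1 ≅ Z^15, C_2 ≅ Z^6, C_3 ≅ Z^1.

The boundary map ∂_1: C_1 → C_0 is given by ∂[p,q] = [q] − [p]. For instance
  ∂[5,9] = [9] − [5].
This gives a 9×15 integer matrix of rank 8; reducing to Smith normal form yields diagonal entries (1,1,1,1,1,1,1,1).

∂_2: C_2 → C_1 maps a triangle to the signed sum of its edges. For instance
  ∂[3,6,7] = [6,7] − [3,7] + [3,6],
  ∂[3,6,8] = [6,8] − [3,8] + [3,6].
This gives a 15×6 integer matrix of rank 5; reducing to Smith normal form yields diagonal entries (1,1,1,1,1).

The boundary map ∂_3: C_3 → C_2 sends each 3-simplex σ to the alternating sum Σ_i (−1)^i (σ with its i-th vertex removed). For instance
  ∂[1,3,6,7] = [3,6,7] − [1,6,7] + [1,3,7] − [1,3,6].
This gives a 6×1 integer matrix of rank 1; reducing to Smith normal form yields diagonal entries (1).

From H_k ≅ ker(∂_k) / im(∂_{k+1}) we obtain:

  H_3: rank ker ∂_3 − rank ∂_4 = (1 − 1) − 0 = 0, and there is no ∂_4, so H_3 ≅ 0.

H_3 ≅ 0.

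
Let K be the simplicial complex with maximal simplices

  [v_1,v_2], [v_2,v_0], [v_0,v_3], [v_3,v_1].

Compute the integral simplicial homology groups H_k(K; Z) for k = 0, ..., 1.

Fix the vertex order v_0 < v_1 < v_2 < v_3 and write every simplex with vertices in increasing order. Then dim K = 1 and the simplices of K are:

  0-simplices (4): [v_0], [v_1], [v_2], [v_3]
  1-simplices (4): [v_0,v_2], [v_0,v_3], [v_1,v_2], [v_1,v_3]

giving chain groups C_0 ≅ Z^4, C_1 ≅ Z^4.

Boundary ∂_1: C_1 → C_0 is given by ∂[p,q] = [q] − [p]. For instance
  ∂[v_1,v_3] = [v_3] − [v_1].
As a 4×4 matrix over Z this has rank 3, with invariant factors (1,1,1).

Computing H_k = (kernel of ∂_k) / (image of ∂_{k+1}):

  H_0: rank C_0 − rank ∂_1 = 4 − 3 = 1, and the invariant factors of ∂_1 are all 1, so H_0 ≅ Z.
  H_1: rank ker ∂_1 − rank ∂_2 = (4 − 3) − 0 = 1, and there is no ∂_2, so H_1 ≅ Z.

As a check, the Euler characteristic is 4 − 4 = 0, which agrees with 1 − 1 = 0.

H_0 = Z,  H_1 = Z.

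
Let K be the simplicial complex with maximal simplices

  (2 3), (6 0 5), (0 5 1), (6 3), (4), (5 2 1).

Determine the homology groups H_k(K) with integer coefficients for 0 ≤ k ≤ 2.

Fix the vertex order 0 < 1 < 2 < 3 < 4 < 5 < 6 and write every simplex with vertices in increasing order. Then dim K = 2 and the simplices of K are:

  0-simplices (7): [0], [1], [2], [3], [4], [5], [6]
  1-simplices (9): [0,1], [0,5], [0,6], [1,2], [1,5], [2,3], [2,5], [3,6], [5,6]
  2-simplices (3): [0,1,5], [0,5,6], [1,2,5]

Hence C_0 ≅ Z^7, C_1 ≅ Z^9, C_2 ≅ Z^3.

The boundary map ∂_1: C_1 → C_0 maps an edge to its endpoints' difference, ∂[p,q] = q − p. For instance
  ∂[2,5] = [5] − [2].
The resulting 7×9 matrix has rank 5, and its Smith normal form has invariant factors (1,1,1,1,1).

∂_2: C_2 → C_1 sends each 2-simplex [p,q,r] to [q,r] − [p,r] + [p,q]. For instance
  ∂[1,2,5] = [2,5] − [1,5] + [1,2],
  ∂[0,1,5] = [1,5] − [0,5] + [0,1].
This gives a 9×3 integer matrix of rank 3; reducing to Smith normal form yields diagonal entries (1,1,1).

From H_k ≅ ker(∂_k) / im(∂_{k+1}) we obtain:

  H_0: rank C_0 − rank ∂_1 = 7 − 5 = 2, and the invariant factors of ∂_1 are all 1, so H_0 ≅ Z^2.
  H_1: rank ker ∂_1 − rank ∂_2 = (9 − 5) − 3 = 1, and the invariant factors of ∂_2 are all 1, so H_1 ≅ Z.
  H_2: rank ker ∂_2 − rank ∂_3 = (3 − 3) − 0 = 0, and there is no ∂_3, so H_2 ≅ 0.

As a check, the Euler characteristic is 7 − 9 + 3 = 1, which agrees with 2 − 1 + 0 = 1.

H_0 ≅ Z^2,  H_1 ≅ Z,  H_2 = 0.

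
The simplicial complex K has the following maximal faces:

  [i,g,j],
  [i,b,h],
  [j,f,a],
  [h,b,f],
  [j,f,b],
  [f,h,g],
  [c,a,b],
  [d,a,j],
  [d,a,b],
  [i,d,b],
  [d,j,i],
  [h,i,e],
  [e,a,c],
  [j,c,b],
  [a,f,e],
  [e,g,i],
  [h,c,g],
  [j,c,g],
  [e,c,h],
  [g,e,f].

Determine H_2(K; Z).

Take the total order a < b < c < d < e < f < g < h < i < j on the vertex set. Then K (dimension 2) consists of the simplices:

  0-simplices (10): a, b, c, d, e, f, g, h, i, j
  1-simplices (30): ab, ac, ad, ae, af, aj, bc, bd, bf, bh, bi, bj, ce, cg, ch, cj, di, dj, ef, eg, eh, ei, fg, fh, fj, gh, gi, gj, hi, ij
  2-simplices (20): abc, abd, ace, adj, aef, afj, bcj, bdi, bfh, bfj, bhi, ceh, cgh, cgj, dij, efg, egi, ehi, fgh, gij

so the chain groups are C_0 ≅ Z^10, C_1 ≅ Z^30, C_2 ≅ Z^20.

Boundary ∂_1: C_1 → C_0 maps an edge to its endpoints' difference, ∂[p,q] = q − p.
The 10×30 boundary matrix has rank 9 and Smith normal form diag(1,1,1,1,1,1,1,1,1).

∂_2: C_2 → C_1 acts by ∂[p,q,r] = [q,r] − [p,r] + [p,q]. For instance
  ∂dij = ij − dj + di,
  ∂bfh = fh − bh + bf.
The resulting 30×20 matrix has rank 20, and its Smith normal form has invariant factors (1,1,1,1,1,1,1,1,1,1,1,1,1,1,1,1,1,1,1,2).

Now H_k = ker ∂_k / im ∂_{k+1}, so:

  H_2: rank ker ∂_2 − rank ∂_3 = (20 − 20) − 0 = 0, and there is no ∂_3, so H_2 = 0.

(K is a triangulation of the Klein bottle.)

H_2 ≅ 0.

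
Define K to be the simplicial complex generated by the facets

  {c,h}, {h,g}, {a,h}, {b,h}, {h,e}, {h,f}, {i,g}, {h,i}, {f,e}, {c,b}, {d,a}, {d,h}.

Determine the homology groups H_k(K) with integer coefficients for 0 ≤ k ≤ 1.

H_0 = Z,  H_1 = Z^4.

Fix the vertex order a < b < c < d < e < f < g < h < i and write every simplex with vertices in increasing order. Then dim K = 1 and the simplices of K are:

  0-simplices (9): a, b, c, d, e, f, g, h, i
  1-simplices (12): ad, ah, bc, bh, ch, dh, ef, eh, fh, gh, gi, hi

Hence C_0 ≅ Z^9, C_1 ≅ Z^12.

Boundary ∂_1: C_1 → C_0 is given by ∂[p,q] = [q] − [p].
This gives a 9×12 integer matrix of rank 8; reducing to Smith normal form yields diagonal entries (1,1,1,1,1,1,1,1).

Computing H_k = (kernel of ∂_k) / (image of ∂_{k+1}):

  H_0: rank C_0 − rank ∂_1 = 9 − 8 = 1, and the invariant factors of ∂_1 are all 1, so H_0 = Z.
  H_1: rank ker ∂_1 − rank ∂_2 = (12 − 8) − 0 = 4, and there is no ∂_2, so H_1 = Z^4.

As a check, the Euler characteristic is 9 − 12 = -3, which agrees with 1 − 4 = -3.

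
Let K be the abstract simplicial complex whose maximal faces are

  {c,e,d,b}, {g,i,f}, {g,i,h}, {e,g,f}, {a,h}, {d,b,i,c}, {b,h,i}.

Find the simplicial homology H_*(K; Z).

K has 9 vertices, 18 edges, 11 triangles, 2 3-simplices.
rank ∂_0 = 0, rank ∂_1 = 8 ⇒ b_0 = 9 − 0 − 8 = 1; all invariant factors of ∂_1 are 1 so no torsion. So H_0 = Z.
rank ∂_1 = 8, rank ∂_2 = 9 ⇒ b_1 = 18 − 8 − 9 = 1; all invariant factors of ∂_2 are 1 so no torsion. So H_1 = Z.
rank ∂_2 = 9, rank ∂_3 = 2 ⇒ b_2 = 11 − 9 − 2 = 0; all invariant factors of ∂_3 are 1 so no torsion. So H_2 = 0.
rank ∂_3 = 2, rank ∂_4 = 0 ⇒ b_3 = 2 − 2 − 0 = 0. So H_3 = 0.

H_0 = Z,  H_1 = Z,  H_2 = 0,  H_3 = 0.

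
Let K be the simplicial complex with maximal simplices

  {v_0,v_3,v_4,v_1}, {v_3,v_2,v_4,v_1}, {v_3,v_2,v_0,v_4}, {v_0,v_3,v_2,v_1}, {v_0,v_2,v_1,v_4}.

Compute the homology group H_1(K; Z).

Take the total order v_0 < v_1 < v_2 < v_3 < v_4 on the vertex set. Then K (dimension 3) consists of the simplices:

  0-simplices (5): [v_0], [v_1], [v_2], [v_3], [v_4]
  1-simplices (10): [v_0,v_1], [v_0,v_2], [v_0,v_3], [v_0,v_4], [v_1,v_2], [v_1,v_3], [v_1,v_4], [v_2,v_3], [v_2,v_4], [v_3,v_4]
  2-simplices (10): [v_0,v_1,v_2], [v_0,v_1,v_3], [v_0,v_1,v_4], [v_0,v_2,v_3], [v_0,v_2,v_4], [v_0,v_3,v_4], [v_1,v_2,v_3], [v_1,v_2,v_4], [v_1,v_3,v_4], [v_2,v_3,v_4]
  3-simplices (5): [v_0,v_1,v_2,v_3], [v_0,v_1,v_2,v_4], [v_0,v_1,v_3,v_4], [v_0,v_2,v_3,v_4], [v_1,v_2,v_3,v_4]

Hence C_0 ≅ Z^5, C_1 ≅ Z^10, C_2 ≅ Z^10, C_3 ≅ Z^5.

Boundary ∂_1: C_1 → C_0 maps an edge to its endpoints' difference, ∂[p,q] = q − p. For instance
  ∂[v_2,v_3] = [v_3] − [v_2].
As a 5×10 matrix over Z this has rank 4, with invariant factors (1,1,1,1).

∂_2: C_2 → C_1 acts by ∂[p,q,r] = [q,r] − [p,r] + [p,q]. For instance
  ∂[v_0,v_1,v_2] = [v_1,v_2] − [v_0,v_2] + [v_0,v_1],
  ∂[v_1,v_2,v_3] = [v_2,v_3] − [v_1,v_3] + [v_1,v_2].
As a 10×10 matrix over Z this has rank 6, with invariant factors (1,1,1,1,1,1).

∂_3: C_3 → C_2 sends each 3-simplex σ to the alternating sum Σ_i (−1)^i (σ with its i-th vertex removed). For instance
  ∂[v_0,v_1,v_3,v_4] = [v_1,v_3,v_4] − [v_0,v_3,v_4] + [v_0,v_1,v_4] − [v_0,v_1,v_3],
  ∂[v_1,v_2,v_3,v_4] = [v_2,v_3,v_4] − [v_1,v_3,v_4] + [v_1,v_2,v_4] − [v_1,v_2,v_3].
The 10×5 boundary matrix has rank 4 and Smith normal form diag(1,1,1,1).

Computing H_k = (kernel of ∂_k) / (image of ∂_{k+1}):

  H_1: rank ker ∂_1 − rank ∂_2 = (10 − 4) − 6 = 0, and the invariant factors of ∂_2 are all 1, so H_1 = 0.

H_1 ≅ 0.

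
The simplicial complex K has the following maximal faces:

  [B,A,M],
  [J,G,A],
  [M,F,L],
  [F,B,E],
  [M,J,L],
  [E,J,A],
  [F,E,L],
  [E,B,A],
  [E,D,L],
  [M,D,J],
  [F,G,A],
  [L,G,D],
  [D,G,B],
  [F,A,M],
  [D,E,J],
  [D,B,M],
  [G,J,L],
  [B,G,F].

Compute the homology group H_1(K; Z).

K has 9 vertices, 27 edges, 18 triangles.
rank ∂_1 = 8, rank ∂_2 = 18 ⇒ b_1 = 27 − 8 − 18 = 1; ∂_2 has invariant factor(s) [2] giving torsion. So H_1 = Z ⊕ Z/2.

H_1 ≅ Z ⊕ Z/2.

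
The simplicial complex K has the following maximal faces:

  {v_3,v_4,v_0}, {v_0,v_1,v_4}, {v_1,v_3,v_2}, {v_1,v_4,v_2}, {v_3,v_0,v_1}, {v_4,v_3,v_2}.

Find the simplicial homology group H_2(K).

H_2 ≅ Z.

Fix the vertex order v_0 < v_1 < v_2 < v_3 < v_4 and write every simplex with vertices in increasing order. Then dim K = 2 and the simplices of K are:

  0-simplices (5): [v_0], [v_1], [v_2], [v_3], [v_4]
  1-simplices (9): [v_0,v_1], [v_0,v_3], [v_0,v_4], [v_1,v_2], [v_1,v_3], [v_1,v_4], [v_2,v_3], [v_2,v_4], [v_3,v_4]
  2-simplices (6): [v_0,v_1,v_3], [v_0,v_1,v_4], [v_0,v_3,v_4], [v_1,v_2,v_3], [v_1,v_2,v_4], [v_2,v_3,v_4]

giving chain groups C_0 ≅ Z^5, C_1 ≅ Z^9, C_2 ≅ Z^6.

The boundary map ∂_1: C_1 → C_0 sends each edge [p,q] (with p < q) to q − p. For instance
  ∂[v_1,v_4] = [v_4] − [v_1].
As a 5×9 matrix over Z this has rank 4, with invariant factors (1,1,1,1).

∂_2: C_2 → C_1 acts by ∂[p,q,r] = [q,r] − [p,r] + [p,q]. For instance
  ∂[v_2,v_3,v_4] = [v_3,v_4] − [v_2,v_4] + [v_2,v_3],
  ∂[v_0,v_1,v_3] = [v_1,v_3] − [v_0,v_3] + [v_0,v_1].
The 9×6 boundary matrix has rank 5 and Smith normal form diag(1,1,1,1,1).

Now H_k = ker ∂_k / im ∂_{k+1}, so:

  H_2: rank ker ∂_2 − rank ∂_3 = (6 − 5) − 0 = 1, and there is no ∂_3, so H_2 ≅ Z.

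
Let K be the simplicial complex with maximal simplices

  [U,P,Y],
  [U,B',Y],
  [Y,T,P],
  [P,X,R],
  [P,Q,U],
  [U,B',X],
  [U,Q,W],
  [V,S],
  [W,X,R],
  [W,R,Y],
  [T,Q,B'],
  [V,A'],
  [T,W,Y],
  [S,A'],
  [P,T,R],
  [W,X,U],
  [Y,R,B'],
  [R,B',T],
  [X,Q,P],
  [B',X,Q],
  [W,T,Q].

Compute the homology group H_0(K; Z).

H_0 = Z^2.

Take the total order P < Q < R < S < T < U < V < W < X < Y < A' < B' on the vertex set. Then K (dimension 2) consists of the simplices:

  0-simplices (12): [P], [Q], [R], [S], [T], [U], [V], [W], [X], [Y], [A'], [B']
  1-simplices (30): (30 of them)
  2-simplices (18): (18 of them)

giving chain groups C_0 ≅ Z^12, C_1 ≅ Z^30, C_2 ≅ Z^18.

The boundary map ∂_1: C_1 → C_0 is given by ∂[p,q] = [q] − [p]. For instance
  ∂[T,B'] = [B'] − [T].
The 12×30 boundary matrix has rank 10 and Smith normal form diag(1,1,1,1,1,1,1,1,1,1).

Boundary ∂_2: C_2 → C_1 maps a triangle to the signed sum of its edges. For instance
  ∂[P,R,X] = [R,X] − [P,X] + [P,R],
  ∂[U,X,B'] = [X,B'] − [U,B'] + [U,X].
The resulting 30×18 matrix has rank 18, and its Smith normal form has invariant factors (1,1,1,1,1,1,1,1,1,1,1,1,1,1,1,1,1,2).

Reading off H_k = ker ∂_k / im ∂_{k+1}:

  H_0: rank C_0 − rank ∂_1 = 12 − 10 = 2, and the invariant factors of ∂_1 are all 1, so H_0 = Z^2.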